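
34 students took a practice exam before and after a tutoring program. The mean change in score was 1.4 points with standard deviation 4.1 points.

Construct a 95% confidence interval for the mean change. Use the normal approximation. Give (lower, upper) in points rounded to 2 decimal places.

(0.02, 2.78)

Paired design: SE = s_d/√n = 4.1/√34 = 0.7031.
z* = 1.960; margin of error = 1.960 × 0.7031 = 1.3781.
1.4 ± 1.3781 → (0.02, 2.78).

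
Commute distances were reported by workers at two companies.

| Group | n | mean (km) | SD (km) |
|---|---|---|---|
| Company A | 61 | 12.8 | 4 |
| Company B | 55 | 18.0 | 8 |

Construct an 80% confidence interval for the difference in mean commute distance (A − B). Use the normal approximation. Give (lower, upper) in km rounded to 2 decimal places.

(-6.73, -3.67)

Standard errors of each mean: 4/√61 = 0.5121 and 8/√55 = 1.0787.
SE(x̄₁ − x̄₂) = √(0.5121² + 1.0787²) = 1.1941 for independent samples with unequal variances.
With z* = 1.282, the margin is 1.282 × 1.1941 = 1.5308.
x̄₁ − x̄₂ = 12.8 − 18.0 = -5.2000; the interval is -5.2000 ± 1.5308 = (-6.73, -3.67).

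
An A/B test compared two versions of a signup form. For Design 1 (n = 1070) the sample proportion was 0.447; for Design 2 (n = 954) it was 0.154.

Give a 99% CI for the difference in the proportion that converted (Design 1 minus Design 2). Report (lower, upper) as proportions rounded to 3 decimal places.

(0.244, 0.342)

The two standard errors are √(0.4470×0.5530/1070) = 0.01520 and √(0.1540×0.8460/954) = 0.01169.
Because the samples are independent, SE_diff = √(0.01520² + 0.01169²) = 0.01918.
Using z* = 2.576 for 99%, ME = 2.576 × 0.01918 = 0.04941.
p̂₁ − p̂₂ = 0.2930; interval 0.2930 ± 0.04941 gives (0.244, 0.342).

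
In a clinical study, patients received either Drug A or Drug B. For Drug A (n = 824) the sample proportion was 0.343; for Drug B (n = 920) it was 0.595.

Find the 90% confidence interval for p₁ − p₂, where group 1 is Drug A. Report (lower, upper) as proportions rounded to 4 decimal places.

Each SE is √(p̂(1−p̂)/n): √(0.3430·0.6570/824) = 0.01654 and √(0.5950·0.4050/920) = 0.01618.
SE(p̂₁ − p̂₂) = √(SE₁² + SE₂²) = √(0.0002735716 + 0.0002617924) = 0.02314, since the two samples are independent.
At 90% confidence z* = 1.645; margin = 1.645 × 0.02314 = 0.03807.
The difference is 0.3430 − 0.5950 = -0.2520, so the interval is -0.2520 ± 0.03807 = (-0.2901, -0.2139).

(-0.2901, -0.2139)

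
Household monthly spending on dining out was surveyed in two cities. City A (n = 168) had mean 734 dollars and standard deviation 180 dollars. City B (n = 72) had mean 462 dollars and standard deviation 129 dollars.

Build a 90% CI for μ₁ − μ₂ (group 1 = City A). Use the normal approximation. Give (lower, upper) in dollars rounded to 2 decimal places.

(238.13, 305.87)

Standard errors of each mean: 180/√168 = 13.8873 and 129/√72 = 15.2028.
SE(x̄₁ − x̄₂) = √(13.8873² + 15.2028²) = 20.5908 for independent samples with unequal variances.
With z* = 1.645, the margin is 1.645 × 20.5908 = 33.8719.
x̄₁ − x̄₂ = 734 − 462 = 272.0000; the interval is 272.0000 ± 33.8719 = (238.13, 305.87).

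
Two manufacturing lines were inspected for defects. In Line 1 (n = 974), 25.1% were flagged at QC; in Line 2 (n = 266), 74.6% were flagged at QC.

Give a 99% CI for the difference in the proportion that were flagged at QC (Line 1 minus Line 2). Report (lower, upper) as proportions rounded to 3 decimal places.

The two standard errors are √(0.2510×0.7490/974) = 0.01389 and √(0.7460×0.2540/266) = 0.02669.
Because the samples are independent, SE_diff = √(0.01389² + 0.02669²) = 0.03009.
Using z* = 2.576 for 99%, ME = 2.576 × 0.03009 = 0.07751.
p̂₁ − p̂₂ = -0.4950; interval -0.4950 ± 0.07751 gives (-0.573, -0.417).

(-0.573, -0.417)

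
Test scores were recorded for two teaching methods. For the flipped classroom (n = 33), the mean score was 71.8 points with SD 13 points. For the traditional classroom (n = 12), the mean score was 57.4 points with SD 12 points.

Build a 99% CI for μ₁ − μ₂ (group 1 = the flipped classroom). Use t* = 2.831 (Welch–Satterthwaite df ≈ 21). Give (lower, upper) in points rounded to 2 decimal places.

SE₁ = s₁/√n₁ = 13/√33 = 2.2630; SE₂ = 12/√12 = 3.4641.
Independent samples, unequal variances: SE_diff = √(SE₁² + SE₂²) = √(5.121169 + 11.99998881) = 4.1378.
t* = 2.831, so margin of error = 2.831 × 4.1378 = 11.7141.
Difference in means = 71.8 − 57.4 = 14.4000.
14.4000 ± 11.7141 → (2.69, 26.11).

(2.69, 26.11)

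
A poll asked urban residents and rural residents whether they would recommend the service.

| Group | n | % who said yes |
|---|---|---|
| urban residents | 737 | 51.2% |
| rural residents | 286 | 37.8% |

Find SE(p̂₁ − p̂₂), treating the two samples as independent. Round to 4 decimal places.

0.0341

Each SE is √(p̂(1−p̂)/n): √(0.5120·0.4880/737) = 0.01841 and √(0.3780·0.6220/286) = 0.02867.
SE(p̂₁ − p̂₂) = √(SE₁² + SE₂²) = √(0.0003389281 + 0.0008219689) = 0.03407, since the two samples are independent.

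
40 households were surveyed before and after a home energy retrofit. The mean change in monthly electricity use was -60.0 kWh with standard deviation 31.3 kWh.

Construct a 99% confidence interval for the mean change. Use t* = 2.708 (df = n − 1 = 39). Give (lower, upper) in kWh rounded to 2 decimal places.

Paired design: SE = s_d/√n = 31.3/√40 = 4.9490.
t* = 2.708; margin of error = 2.708 × 4.9490 = 13.4019.
-60.0 ± 13.4019 → (-73.40, -46.60).

(-73.40, -46.60)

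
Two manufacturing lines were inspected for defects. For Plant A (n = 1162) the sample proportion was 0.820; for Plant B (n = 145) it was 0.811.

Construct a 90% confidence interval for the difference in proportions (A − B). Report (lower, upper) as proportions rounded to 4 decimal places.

(-0.0476, 0.0656)

Each SE is √(p̂(1−p̂)/n): √(0.8200·0.1800/1162) = 0.01127 and √(0.8110·0.1890/145) = 0.03251.
SE(p̂₁ − p̂₂) = √(SE₁² + SE₂²) = √(0.0001270129 + 0.0010569001) = 0.03441, since the two samples are independent.
At 90% confidence z* = 1.645; margin = 1.645 × 0.03441 = 0.05660.
The difference is 0.8200 − 0.8110 = 0.0090, so the interval is 0.0090 ± 0.05660 = (-0.0476, 0.0656).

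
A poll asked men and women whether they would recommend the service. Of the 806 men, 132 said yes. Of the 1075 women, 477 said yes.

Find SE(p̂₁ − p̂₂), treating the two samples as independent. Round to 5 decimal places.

Sample proportions: 132/806 = 0.1638, 477/1075 = 0.4437.
Each SE is √(p̂(1−p̂)/n): √(0.1638·0.8362/806) = 0.01304 and √(0.4437·0.5563/1075) = 0.01515.
SE(p̂₁ − p̂₂) = √(SE₁² + SE₂²) = √(0.0001700416 + 0.0002295225) = 0.01999, since the two samples are independent.

0.01999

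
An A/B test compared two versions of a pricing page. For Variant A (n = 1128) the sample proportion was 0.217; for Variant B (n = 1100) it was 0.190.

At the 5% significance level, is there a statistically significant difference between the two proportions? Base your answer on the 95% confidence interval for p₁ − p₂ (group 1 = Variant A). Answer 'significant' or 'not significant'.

not significant

Each SE is √(p̂(1−p̂)/n): √(0.2170·0.7830/1128) = 0.01227 and √(0.1900·0.8100/1100) = 0.01183.
SE(p̂₁ − p̂₂) = √(SE₁² + SE₂²) = √(0.0001505529 + 0.0001399489) = 0.01704, since the two samples are independent.
At 95% confidence z* = 1.960; margin = 1.960 × 0.01704 = 0.03340.
The difference is 0.2170 − 0.1900 = 0.0270, so the interval is 0.0270 ± 0.03340 = (-0.00640, 0.06040).
The interval (-0.00640, 0.06040) contains 0, so the difference is not significant.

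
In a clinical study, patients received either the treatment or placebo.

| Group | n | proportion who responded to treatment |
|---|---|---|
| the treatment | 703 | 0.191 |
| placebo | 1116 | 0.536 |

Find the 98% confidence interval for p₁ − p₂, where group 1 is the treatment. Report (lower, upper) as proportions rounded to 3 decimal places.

(-0.394, -0.296)

SE₁ = √(p̂₁(1−p̂₁)/n₁) = √(0.1910·0.8090/703) = 0.01483; SE₂ = √(0.5360·0.4640/1116) = 0.01493.
Independent samples: SE of the difference = √(SE₁² + SE₂²) = √(0.0002199289 + 0.0002229049) = 0.02104.
z* for 98% confidence is 2.326, so the margin of error is 2.326 × 0.02104 = 0.04894.
Point estimate p̂₁ − p̂₂ = 0.1910 − 0.5360 = -0.3450.
-0.3450 ± 0.04894 → (-0.394, -0.296).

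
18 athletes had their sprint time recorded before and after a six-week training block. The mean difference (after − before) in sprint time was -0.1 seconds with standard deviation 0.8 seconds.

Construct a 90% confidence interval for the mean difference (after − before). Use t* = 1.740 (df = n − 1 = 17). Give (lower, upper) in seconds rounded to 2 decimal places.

Paired design: SE = s_d/√n = 0.8/√18 = 0.1886.
t* = 1.740; margin of error = 1.740 × 0.1886 = 0.3282.
-0.1 ± 0.3282 → (-0.43, 0.23).

(-0.43, 0.23)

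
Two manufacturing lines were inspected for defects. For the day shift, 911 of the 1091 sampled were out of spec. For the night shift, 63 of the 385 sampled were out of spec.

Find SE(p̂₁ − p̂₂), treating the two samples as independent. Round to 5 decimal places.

0.02195

p̂₁ = 911/1091 = 0.8350 and p̂₂ = 63/385 = 0.1636.
SE₁ = √(p̂₁(1−p̂₁)/n₁) = √(0.8350·0.1650/1091) = 0.01124; SE₂ = √(0.1636·0.8364/385) = 0.01885.
Independent samples: SE of the difference = √(SE₁² + SE₂²) = √(0.0001263376 + 0.0003553225) = 0.02195.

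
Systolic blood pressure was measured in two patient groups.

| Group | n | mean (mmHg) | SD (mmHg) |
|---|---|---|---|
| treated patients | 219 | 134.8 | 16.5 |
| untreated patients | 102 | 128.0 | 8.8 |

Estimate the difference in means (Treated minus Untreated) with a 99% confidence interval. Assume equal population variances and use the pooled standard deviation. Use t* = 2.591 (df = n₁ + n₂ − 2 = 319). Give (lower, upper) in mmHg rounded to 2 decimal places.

Pooled variance s_p² = [218·16.5² + 101·8.8²] / (219+102−2) = 210.5703, so s_p = 14.5110.
SE_diff = s_p·√(1/n₁ + 1/n₂) = 14.5110·√(1/219 + 1/102) = 1.7395.
t* = 2.591; margin = 2.591 × 1.7395 = 4.5070.
Difference = 134.8 − 128.0 = 6.8000.
6.8000 ± 4.5070 → (2.29, 11.31).

(2.29, 11.31)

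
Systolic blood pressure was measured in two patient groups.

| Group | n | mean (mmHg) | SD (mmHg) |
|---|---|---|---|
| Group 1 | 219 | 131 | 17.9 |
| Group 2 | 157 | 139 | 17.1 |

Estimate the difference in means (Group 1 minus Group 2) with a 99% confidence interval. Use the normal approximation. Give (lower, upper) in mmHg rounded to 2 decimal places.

(-12.70, -3.30)

SE₁ = s₁/√n₁ = 17.9/√219 = 1.2096; SE₂ = 17.1/√157 = 1.3647.
Independent samples, unequal variances: SE_diff = √(SE₁² + SE₂²) = √(1.46313216 + 1.86240609) = 1.8236.
z* = 2.576, so margin of error = 2.576 × 1.8236 = 4.6976.
Difference in means = 131 − 139 = -8.0000.
-8.0000 ± 4.6976 → (-12.70, -3.30).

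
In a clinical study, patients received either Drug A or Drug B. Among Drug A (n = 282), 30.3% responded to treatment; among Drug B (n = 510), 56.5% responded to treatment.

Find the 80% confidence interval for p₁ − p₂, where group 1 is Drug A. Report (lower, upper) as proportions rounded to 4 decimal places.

SE₁ = √(p̂₁(1−p̂₁)/n₁) = √(0.3030·0.6970/282) = 0.02737; SE₂ = √(0.5650·0.4350/510) = 0.02195.
Independent samples: SE of the difference = √(SE₁² + SE₂²) = √(0.0007491169 + 0.0004818025) = 0.03508.
z* for 80% confidence is 1.282, so the margin of error is 1.282 × 0.03508 = 0.04497.
Point estimate p̂₁ − p̂₂ = 0.3030 − 0.5650 = -0.2620.
-0.2620 ± 0.04497 → (-0.3070, -0.2170).

(-0.3070, -0.2170)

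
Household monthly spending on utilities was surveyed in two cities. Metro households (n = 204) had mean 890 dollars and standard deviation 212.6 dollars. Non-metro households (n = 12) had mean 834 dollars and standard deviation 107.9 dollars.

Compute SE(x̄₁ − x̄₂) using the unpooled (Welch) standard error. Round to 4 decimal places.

SE₁ = s₁/√n₁ = 212.6/√204 = 14.8850; SE₂ = 107.9/√12 = 31.1480.
Independent samples, unequal variances: SE_diff = √(SE₁² + SE₂²) = √(221.563225 + 970.197904) = 34.5219.

34.5219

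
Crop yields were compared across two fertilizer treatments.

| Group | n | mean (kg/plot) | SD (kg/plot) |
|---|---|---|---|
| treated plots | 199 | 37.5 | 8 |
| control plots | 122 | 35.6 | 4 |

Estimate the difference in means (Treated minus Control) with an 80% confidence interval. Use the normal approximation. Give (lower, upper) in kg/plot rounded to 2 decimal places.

SE₁ = s₁/√n₁ = 8/√199 = 0.5671; SE₂ = 4/√122 = 0.3621.
Independent samples, unequal variances: SE_diff = √(SE₁² + SE₂²) = √(0.32160241 + 0.13111641) = 0.6728.
z* = 1.282, so margin of error = 1.282 × 0.6728 = 0.8625.
Difference in means = 37.5 − 35.6 = 1.9000.
1.9000 ± 0.8625 → (1.04, 2.76).

(1.04, 2.76)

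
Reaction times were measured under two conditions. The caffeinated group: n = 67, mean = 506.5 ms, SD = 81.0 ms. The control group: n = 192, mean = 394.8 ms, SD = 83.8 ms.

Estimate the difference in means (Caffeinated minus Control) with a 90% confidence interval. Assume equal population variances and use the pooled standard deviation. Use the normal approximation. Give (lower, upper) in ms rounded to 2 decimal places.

(92.31, 131.09)

Pooled variance s_p² = [66·81.0² + 191·83.8²] / (67+192−2) = 6903.9379, so s_p = 83.0899.
SE_diff = s_p·√(1/n₁ + 1/n₂) = 83.0899·√(1/67 + 1/192) = 11.7899.
z* = 1.645; margin = 1.645 × 11.7899 = 19.3944.
Difference = 506.5 − 394.8 = 111.7000.
111.7000 ± 19.3944 → (92.31, 131.09).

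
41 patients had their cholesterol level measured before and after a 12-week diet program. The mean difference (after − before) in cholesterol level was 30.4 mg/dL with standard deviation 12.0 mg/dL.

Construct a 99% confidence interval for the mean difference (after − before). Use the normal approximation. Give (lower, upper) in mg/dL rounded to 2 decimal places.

(25.57, 35.23)

This is a matched-pairs design, so SE = s_d/√n = 12.0/√41 = 1.8741.
Margin = 2.576 × 1.8741 = 4.8277; the interval is 30.4 ± 4.8277 = (25.57, 35.23).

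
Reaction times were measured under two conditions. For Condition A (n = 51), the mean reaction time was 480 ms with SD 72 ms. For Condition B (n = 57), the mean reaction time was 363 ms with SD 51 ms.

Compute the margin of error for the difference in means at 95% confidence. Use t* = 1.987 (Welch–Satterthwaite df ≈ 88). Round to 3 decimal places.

Per-group SEs: s₁/√n₁ = 72/√51 = 10.0820, s₂/√n₂ = 51/√57 = 6.7551.
Unpooled SE of the difference: √(101.646724 + 45.63137601) = 12.1358.
Margin of error = t* · SE = 1.987 × 12.1358 = 24.1138.

24.114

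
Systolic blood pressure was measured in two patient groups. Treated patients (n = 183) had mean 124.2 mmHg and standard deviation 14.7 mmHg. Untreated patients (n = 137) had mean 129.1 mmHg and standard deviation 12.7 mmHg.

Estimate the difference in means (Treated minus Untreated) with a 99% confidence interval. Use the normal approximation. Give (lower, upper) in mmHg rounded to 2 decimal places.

Standard errors of each mean: 14.7/√183 = 1.0867 and 12.7/√137 = 1.0850.
SE(x̄₁ − x̄₂) = √(1.0867² + 1.0850²) = 1.5356 for independent samples with unequal variances.
With z* = 2.576, the margin is 2.576 × 1.5356 = 3.9557.
x̄₁ − x̄₂ = 124.2 − 129.1 = -4.9000; the interval is -4.9000 ± 3.9557 = (-8.86, -0.94).

(-8.86, -0.94)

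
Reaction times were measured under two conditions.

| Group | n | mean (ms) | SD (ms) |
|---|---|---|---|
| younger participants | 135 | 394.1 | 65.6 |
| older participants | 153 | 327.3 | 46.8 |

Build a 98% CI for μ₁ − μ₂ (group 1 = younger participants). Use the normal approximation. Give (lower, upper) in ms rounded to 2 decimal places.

(50.99, 82.61)

SE₁ = s₁/√n₁ = 65.6/√135 = 5.6459; SE₂ = 46.8/√153 = 3.7836.
Independent samples, unequal variances: SE_diff = √(SE₁² + SE₂²) = √(31.87618681 + 14.31562896) = 6.7965.
z* = 2.326, so margin of error = 2.326 × 6.7965 = 15.8087.
Difference in means = 394.1 − 327.3 = 66.8000.
66.8000 ± 15.8087 → (50.99, 82.61).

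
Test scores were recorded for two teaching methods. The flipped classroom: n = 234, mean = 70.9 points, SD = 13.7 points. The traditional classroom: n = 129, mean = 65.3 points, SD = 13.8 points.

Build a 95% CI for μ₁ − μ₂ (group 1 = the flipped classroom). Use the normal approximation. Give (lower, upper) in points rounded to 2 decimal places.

Standard errors of each mean: 13.7/√234 = 0.8956 and 13.8/√129 = 1.2150.
SE(x̄₁ − x̄₂) = √(0.8956² + 1.2150²) = 1.5094 for independent samples with unequal variances.
With z* = 1.960, the margin is 1.960 × 1.5094 = 2.9584.
x̄₁ − x̄₂ = 70.9 − 65.3 = 5.6000; the interval is 5.6000 ± 2.9584 = (2.64, 8.56).

(2.64, 8.56)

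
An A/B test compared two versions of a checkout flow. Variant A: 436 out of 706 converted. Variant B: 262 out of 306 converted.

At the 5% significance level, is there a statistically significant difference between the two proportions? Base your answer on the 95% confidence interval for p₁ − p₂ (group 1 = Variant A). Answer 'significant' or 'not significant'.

significant

First, p̂₁ = 436/706 = 0.6176; p̂₂ = 262/306 = 0.8562.
The two standard errors are √(0.6176×0.3824/706) = 0.01829 and √(0.8562×0.1438/306) = 0.02006.
Because the samples are independent, SE_diff = √(0.01829² + 0.02006²) = 0.02715.
Using z* = 1.960 for 95%, ME = 1.960 × 0.02715 = 0.05321.
p̂₁ − p̂₂ = -0.2386; interval -0.2386 ± 0.05321 gives (-0.29181, -0.18539).
The interval (-0.29181, -0.18539) does not contain 0, so the difference is significant.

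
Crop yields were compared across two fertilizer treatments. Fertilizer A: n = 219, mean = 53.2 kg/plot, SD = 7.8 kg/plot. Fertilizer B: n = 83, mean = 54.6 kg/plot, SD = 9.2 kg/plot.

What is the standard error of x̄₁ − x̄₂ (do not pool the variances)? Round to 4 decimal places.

1.1391

Standard errors of each mean: 7.8/√219 = 0.5271 and 9.2/√83 = 1.0098.
SE(x̄₁ − x̄₂) = √(0.5271² + 1.0098²) = 1.1391 for independent samples with unequal variances.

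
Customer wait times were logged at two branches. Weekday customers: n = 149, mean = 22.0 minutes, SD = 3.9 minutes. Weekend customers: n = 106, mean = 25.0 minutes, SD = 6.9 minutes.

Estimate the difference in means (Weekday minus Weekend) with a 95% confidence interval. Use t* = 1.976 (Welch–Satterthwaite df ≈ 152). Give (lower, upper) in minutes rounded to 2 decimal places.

(-4.47, -1.53)

Standard errors of each mean: 3.9/√149 = 0.3195 and 6.9/√106 = 0.6702.
SE(x̄₁ − x̄₂) = √(0.3195² + 0.6702²) = 0.7425 for independent samples with unequal variances.
With t* = 1.976, the margin is 1.976 × 0.7425 = 1.4672.
x̄₁ − x̄₂ = 22.0 − 25.0 = -3.0000; the interval is -3.0000 ± 1.4672 = (-4.47, -1.53).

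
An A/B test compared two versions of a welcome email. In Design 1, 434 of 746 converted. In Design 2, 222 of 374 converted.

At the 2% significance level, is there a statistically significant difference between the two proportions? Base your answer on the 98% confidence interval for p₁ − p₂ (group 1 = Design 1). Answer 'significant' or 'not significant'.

Sample proportions: 434/746 = 0.5818, 222/374 = 0.5936.
Each SE is √(p̂(1−p̂)/n): √(0.5818·0.4182/746) = 0.01806 and √(0.5936·0.4064/374) = 0.02540.
SE(p̂₁ − p̂₂) = √(SE₁² + SE₂²) = √(0.0003261636 + 0.00064516) = 0.03117, since the two samples are independent.
At 98% confidence z* = 2.326; margin = 2.326 × 0.03117 = 0.07250.
The difference is 0.5818 − 0.5936 = -0.0118, so the interval is -0.0118 ± 0.07250 = (-0.08430, 0.06070).
The interval (-0.08430, 0.06070) contains 0, so the difference is not significant.

not significant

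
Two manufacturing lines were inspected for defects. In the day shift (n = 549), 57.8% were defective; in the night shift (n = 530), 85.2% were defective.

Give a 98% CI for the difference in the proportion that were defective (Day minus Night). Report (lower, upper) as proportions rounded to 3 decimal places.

Each SE is √(p̂(1−p̂)/n): √(0.5780·0.4220/549) = 0.02108 and √(0.8520·0.1480/530) = 0.01542.
SE(p̂₁ − p̂₂) = √(SE₁² + SE₂²) = √(0.0004443664 + 0.0002377764) = 0.02612, since the two samples are independent.
At 98% confidence z* = 2.326; margin = 2.326 × 0.02612 = 0.06076.
The difference is 0.5780 − 0.8520 = -0.2740, so the interval is -0.2740 ± 0.06076 = (-0.335, -0.213).

(-0.335, -0.213)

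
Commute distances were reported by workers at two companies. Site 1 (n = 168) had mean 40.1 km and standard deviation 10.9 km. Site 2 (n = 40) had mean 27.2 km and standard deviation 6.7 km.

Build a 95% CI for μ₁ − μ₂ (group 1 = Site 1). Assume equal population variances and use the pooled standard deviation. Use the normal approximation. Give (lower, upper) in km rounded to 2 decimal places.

(9.37, 16.43)

s_p = √[((n₁−1)s₁² + (n₂−1)s₂²)/(n₁+n₂−2)] = √[(167·10.9² + 39·6.7²)/206] = 10.2379.
SE = 10.2379·√(1/168 + 1/40) = 1.8012.
With z* = 1.960, margin = 1.960 × 1.8012 = 3.5304.
x̄₁ − x̄₂ = 40.1 − 27.2 = 12.9000; interval 12.9000 ± 3.5304 = (9.37, 16.43).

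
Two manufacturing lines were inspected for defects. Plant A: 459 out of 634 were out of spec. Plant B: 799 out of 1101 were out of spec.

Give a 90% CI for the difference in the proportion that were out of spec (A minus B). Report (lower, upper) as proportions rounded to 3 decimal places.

First, p̂₁ = 459/634 = 0.7240; p̂₂ = 799/1101 = 0.7257.
The two standard errors are √(0.7240×0.2760/634) = 0.01775 and √(0.7257×0.2743/1101) = 0.01345.
Because the samples are independent, SE_diff = √(0.01775² + 0.01345²) = 0.02227.
Using z* = 1.645 for 90%, ME = 1.645 × 0.02227 = 0.03663.
p̂₁ − p̂₂ = -0.0017; interval -0.0017 ± 0.03663 gives (-0.038, 0.035).

(-0.038, 0.035)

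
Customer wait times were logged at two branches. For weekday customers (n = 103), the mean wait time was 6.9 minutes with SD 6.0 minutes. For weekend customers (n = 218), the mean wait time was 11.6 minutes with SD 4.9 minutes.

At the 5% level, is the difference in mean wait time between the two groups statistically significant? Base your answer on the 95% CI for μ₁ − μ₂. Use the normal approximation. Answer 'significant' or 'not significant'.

significant

Standard errors of each mean: 6.0/√103 = 0.5912 and 4.9/√218 = 0.3319.
SE(x̄₁ − x̄₂) = √(0.5912² + 0.3319²) = 0.6780 for independent samples with unequal variances.
With z* = 1.960, the margin is 1.960 × 0.6780 = 1.3289.
x̄₁ − x̄₂ = 6.9 − 11.6 = -4.7000; the interval is -4.7000 ± 1.3289 = (-6.0289, -3.3711).
The interval (-6.0289, -3.3711) does not contain 0, so the difference is significant.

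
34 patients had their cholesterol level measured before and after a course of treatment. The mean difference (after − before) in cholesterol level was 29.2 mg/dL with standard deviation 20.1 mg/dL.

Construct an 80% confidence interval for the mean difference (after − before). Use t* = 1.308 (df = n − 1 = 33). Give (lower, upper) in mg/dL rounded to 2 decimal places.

(24.69, 33.71)

Paired design: SE = s_d/√n = 20.1/√34 = 3.4471.
t* = 1.308; margin of error = 1.308 × 3.4471 = 4.5088.
29.2 ± 4.5088 → (24.69, 33.71).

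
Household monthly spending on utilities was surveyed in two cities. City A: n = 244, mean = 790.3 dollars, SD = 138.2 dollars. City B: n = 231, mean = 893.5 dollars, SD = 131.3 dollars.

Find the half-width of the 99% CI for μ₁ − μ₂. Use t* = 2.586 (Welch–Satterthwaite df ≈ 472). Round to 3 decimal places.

31.977

SE₁ = s₁/√n₁ = 138.2/√244 = 8.8473; SE₂ = 131.3/√231 = 8.6389.
Independent samples, unequal variances: SE_diff = √(SE₁² + SE₂²) = √(78.27471729 + 74.63059321) = 12.3655.
t* = 2.586, so margin of error = 2.586 × 12.3655 = 31.9772.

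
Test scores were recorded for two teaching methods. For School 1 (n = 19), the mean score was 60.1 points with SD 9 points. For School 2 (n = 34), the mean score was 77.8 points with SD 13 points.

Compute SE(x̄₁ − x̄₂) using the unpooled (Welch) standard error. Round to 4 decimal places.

SE₁ = s₁/√n₁ = 9/√19 = 2.0647; SE₂ = 13/√34 = 2.2295.
Independent samples, unequal variances: SE_diff = √(SE₁² + SE₂²) = √(4.26298609 + 4.97067025) = 3.0387.

3.0387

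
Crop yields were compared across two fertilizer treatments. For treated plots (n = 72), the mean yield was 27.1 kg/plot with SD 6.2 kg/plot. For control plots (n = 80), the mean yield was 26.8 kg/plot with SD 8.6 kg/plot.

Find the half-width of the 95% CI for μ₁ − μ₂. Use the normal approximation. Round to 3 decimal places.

SE₁ = s₁/√n₁ = 6.2/√72 = 0.7307; SE₂ = 8.6/√80 = 0.9615.
Independent samples, unequal variances: SE_diff = √(SE₁² + SE₂²) = √(0.53392249 + 0.92448225) = 1.2076.
z* = 1.960, so margin of error = 1.960 × 1.2076 = 2.3669.

2.367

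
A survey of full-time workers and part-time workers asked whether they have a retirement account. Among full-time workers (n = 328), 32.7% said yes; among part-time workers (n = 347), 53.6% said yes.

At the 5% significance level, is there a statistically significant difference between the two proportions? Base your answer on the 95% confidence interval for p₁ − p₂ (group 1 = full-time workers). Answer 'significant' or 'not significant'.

significant

Each SE is √(p̂(1−p̂)/n): √(0.3270·0.6730/328) = 0.02590 and √(0.5360·0.4640/347) = 0.02677.
SE(p̂₁ − p̂₂) = √(SE₁² + SE₂²) = √(0.00067081 + 0.0007166329) = 0.03725, since the two samples are independent.
At 95% confidence z* = 1.960; margin = 1.960 × 0.03725 = 0.07301.
The difference is 0.3270 − 0.5360 = -0.2090, so the interval is -0.2090 ± 0.07301 = (-0.28201, -0.13599).
The interval (-0.28201, -0.13599) does not contain 0, so the difference is significant.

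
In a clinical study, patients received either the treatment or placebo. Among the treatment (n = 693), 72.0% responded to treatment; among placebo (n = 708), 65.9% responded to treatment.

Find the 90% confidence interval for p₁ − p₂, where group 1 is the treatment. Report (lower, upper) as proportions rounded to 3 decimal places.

Each SE is √(p̂(1−p̂)/n): √(0.7200·0.2800/693) = 0.01706 and √(0.6590·0.3410/708) = 0.01782.
SE(p̂₁ − p̂₂) = √(SE₁² + SE₂²) = √(0.0002910436 + 0.0003175524) = 0.02467, since the two samples are independent.
At 90% confidence z* = 1.645; margin = 1.645 × 0.02467 = 0.04058.
The difference is 0.7200 − 0.6590 = 0.0610, so the interval is 0.0610 ± 0.04058 = (0.020, 0.102).

(0.020, 0.102)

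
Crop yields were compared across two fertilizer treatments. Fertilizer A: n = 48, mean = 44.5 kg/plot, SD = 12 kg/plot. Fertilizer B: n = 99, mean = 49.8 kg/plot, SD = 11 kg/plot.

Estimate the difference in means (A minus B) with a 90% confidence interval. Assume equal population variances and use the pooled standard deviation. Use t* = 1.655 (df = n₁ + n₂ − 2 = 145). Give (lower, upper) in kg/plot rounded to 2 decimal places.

(-8.60, -2.00)

Pooled variance s_p² = [47·12² + 98·11²] / (48+99−2) = 128.4552, so s_p = 11.3338.
SE_diff = s_p·√(1/n₁ + 1/n₂) = 11.3338·√(1/48 + 1/99) = 1.9934.
t* = 1.655; margin = 1.655 × 1.9934 = 3.2991.
Difference = 44.5 − 49.8 = -5.3000.
-5.3000 ± 3.2991 → (-8.60, -2.00).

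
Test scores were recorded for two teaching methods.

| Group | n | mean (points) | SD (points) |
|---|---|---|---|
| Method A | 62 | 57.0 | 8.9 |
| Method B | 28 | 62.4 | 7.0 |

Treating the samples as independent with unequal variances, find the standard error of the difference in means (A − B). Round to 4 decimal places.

Per-group SEs: s₁/√n₁ = 8.9/√62 = 1.1303, s₂/√n₂ = 7.0/√28 = 1.3229.
Unpooled SE of the difference: √(1.27757809 + 1.75006441) = 1.7400.

1.7400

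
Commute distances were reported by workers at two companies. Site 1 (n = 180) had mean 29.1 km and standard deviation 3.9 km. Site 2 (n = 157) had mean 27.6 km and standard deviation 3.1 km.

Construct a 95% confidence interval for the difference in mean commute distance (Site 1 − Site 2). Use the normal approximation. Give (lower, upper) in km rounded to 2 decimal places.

Standard errors of each mean: 3.9/√180 = 0.2907 and 3.1/√157 = 0.2474.
SE(x̄₁ − x̄₂) = √(0.2907² + 0.2474²) = 0.3817 for independent samples with unequal variances.
With z* = 1.960, the margin is 1.960 × 0.3817 = 0.7481.
x̄₁ − x̄₂ = 29.1 − 27.6 = 1.5000; the interval is 1.5000 ± 0.7481 = (0.75, 2.25).

(0.75, 2.25)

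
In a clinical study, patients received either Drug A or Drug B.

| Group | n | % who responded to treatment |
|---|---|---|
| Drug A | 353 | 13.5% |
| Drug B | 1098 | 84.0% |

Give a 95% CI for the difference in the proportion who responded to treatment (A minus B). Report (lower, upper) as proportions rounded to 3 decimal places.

(-0.747, -0.663)

SE₁ = √(p̂₁(1−p̂₁)/n₁) = √(0.1350·0.8650/353) = 0.01819; SE₂ = √(0.8400·0.1600/1098) = 0.01106.
Independent samples: SE of the difference = √(SE₁² + SE₂²) = √(0.0003308761 + 0.0001223236) = 0.02129.
z* for 95% confidence is 1.960, so the margin of error is 1.960 × 0.02129 = 0.04173.
Point estimate p̂₁ − p̂₂ = 0.1350 − 0.8400 = -0.7050.
-0.7050 ± 0.04173 → (-0.747, -0.663).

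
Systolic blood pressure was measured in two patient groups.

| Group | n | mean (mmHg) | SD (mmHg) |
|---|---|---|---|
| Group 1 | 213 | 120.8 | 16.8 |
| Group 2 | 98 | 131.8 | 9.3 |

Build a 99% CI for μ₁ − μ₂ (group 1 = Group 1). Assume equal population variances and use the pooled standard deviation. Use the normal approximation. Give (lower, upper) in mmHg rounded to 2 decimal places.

s_p = √[((n₁−1)s₁² + (n₂−1)s₂²)/(n₁+n₂−2)] = √[(212·16.8² + 97·9.3²)/309] = 14.8590.
SE = 14.8590·√(1/213 + 1/98) = 1.8137.
With z* = 2.576, margin = 2.576 × 1.8137 = 4.6721.
x̄₁ − x̄₂ = 120.8 − 131.8 = -11.0000; interval -11.0000 ± 4.6721 = (-15.67, -6.33).

(-15.67, -6.33)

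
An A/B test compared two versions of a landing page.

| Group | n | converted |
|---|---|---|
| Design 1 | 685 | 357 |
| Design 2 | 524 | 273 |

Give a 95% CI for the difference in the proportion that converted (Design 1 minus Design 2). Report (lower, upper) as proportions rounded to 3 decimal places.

(-0.057, 0.057)

First, p̂₁ = 357/685 = 0.5212; p̂₂ = 273/524 = 0.5210.
The two standard errors are √(0.5212×0.4788/685) = 0.01909 and √(0.5210×0.4790/524) = 0.02182.
Because the samples are independent, SE_diff = √(0.01909² + 0.02182²) = 0.02899.
Using z* = 1.960 for 95%, ME = 1.960 × 0.02899 = 0.05682.
p̂₁ − p̂₂ = 0.0002; interval 0.0002 ± 0.05682 gives (-0.057, 0.057).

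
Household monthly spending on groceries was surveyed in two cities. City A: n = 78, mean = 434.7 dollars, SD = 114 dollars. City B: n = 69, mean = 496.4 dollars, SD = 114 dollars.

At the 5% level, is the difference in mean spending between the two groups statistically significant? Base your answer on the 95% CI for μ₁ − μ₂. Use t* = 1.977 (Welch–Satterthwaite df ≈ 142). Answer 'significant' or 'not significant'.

significant

Standard errors of each mean: 114/√78 = 12.9080 and 114/√69 = 13.7240.
SE(x̄₁ − x̄₂) = √(12.9080² + 13.7240²) = 18.8405 for independent samples with unequal variances.
With t* = 1.977, the margin is 1.977 × 18.8405 = 37.2477.
x̄₁ − x̄₂ = 434.7 − 496.4 = -61.7000; the interval is -61.7000 ± 37.2477 = (-98.9477, -24.4523).
The interval (-98.9477, -24.4523) does not contain 0, so the difference is significant.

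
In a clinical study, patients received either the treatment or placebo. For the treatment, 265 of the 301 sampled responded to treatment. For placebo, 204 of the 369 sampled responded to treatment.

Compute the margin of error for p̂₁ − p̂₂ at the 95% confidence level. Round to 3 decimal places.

First, p̂₁ = 265/301 = 0.8804; p̂₂ = 204/369 = 0.5528.
The two standard errors are √(0.8804×0.1196/301) = 0.01870 and √(0.5528×0.4472/369) = 0.02588.
Because the samples are independent, SE_diff = √(0.01870² + 0.02588²) = 0.03193.
Using z* = 1.960 for 95%, ME = 1.960 × 0.03193 = 0.06258.

0.063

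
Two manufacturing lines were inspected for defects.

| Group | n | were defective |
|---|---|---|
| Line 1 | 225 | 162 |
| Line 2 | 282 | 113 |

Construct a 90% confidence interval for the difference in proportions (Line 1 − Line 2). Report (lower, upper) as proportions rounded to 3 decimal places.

(0.251, 0.388)

Sample proportions: 162/225 = 0.7200, 113/282 = 0.4007.
Each SE is √(p̂(1−p̂)/n): √(0.7200·0.2800/225) = 0.02993 and √(0.4007·0.5993/282) = 0.02918.
SE(p̂₁ − p̂₂) = √(SE₁² + SE₂²) = √(0.0008958049 + 0.0008514724) = 0.04180, since the two samples are independent.
At 90% confidence z* = 1.645; margin = 1.645 × 0.04180 = 0.06876.
The difference is 0.7200 − 0.4007 = 0.3193, so the interval is 0.3193 ± 0.06876 = (0.251, 0.388).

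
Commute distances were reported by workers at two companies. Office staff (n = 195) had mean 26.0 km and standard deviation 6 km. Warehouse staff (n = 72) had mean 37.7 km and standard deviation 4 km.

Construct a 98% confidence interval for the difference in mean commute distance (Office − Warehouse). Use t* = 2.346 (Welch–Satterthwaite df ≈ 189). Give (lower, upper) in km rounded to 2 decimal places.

(-13.20, -10.20)

SE₁ = s₁/√n₁ = 6/√195 = 0.4297; SE₂ = 4/√72 = 0.4714.
Independent samples, unequal variances: SE_diff = √(SE₁² + SE₂²) = √(0.18464209 + 0.22221796) = 0.6379.
t* = 2.346, so margin of error = 2.346 × 0.6379 = 1.4965.
Difference in means = 26.0 − 37.7 = -11.7000.
-11.7000 ± 1.4965 → (-13.20, -10.20).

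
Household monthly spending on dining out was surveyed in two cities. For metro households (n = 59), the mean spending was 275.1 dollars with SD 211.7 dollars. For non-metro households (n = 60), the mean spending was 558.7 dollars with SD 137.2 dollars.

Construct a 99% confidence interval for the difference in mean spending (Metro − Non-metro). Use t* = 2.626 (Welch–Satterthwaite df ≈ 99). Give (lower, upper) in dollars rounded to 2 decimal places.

Per-group SEs: s₁/√n₁ = 211.7/√59 = 27.5610, s₂/√n₂ = 137.2/√60 = 17.7124.
Unpooled SE of the difference: √(759.608721 + 313.72911376) = 32.7618.
Margin of error = t* · SE = 2.626 × 32.7618 = 86.0325.
x̄₁ − x̄₂ = 275.1 − 558.7 = -283.6000.
CI: -283.6000 ± 86.0325 = (-369.63, -197.57).

(-369.63, -197.57)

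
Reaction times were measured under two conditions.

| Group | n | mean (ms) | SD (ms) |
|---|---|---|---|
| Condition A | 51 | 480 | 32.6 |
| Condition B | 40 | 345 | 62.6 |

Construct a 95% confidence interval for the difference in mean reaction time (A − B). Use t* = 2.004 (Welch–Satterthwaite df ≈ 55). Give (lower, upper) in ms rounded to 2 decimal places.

(113.16, 156.84)

Standard errors of each mean: 32.6/√51 = 4.5649 and 62.6/√40 = 9.8979.
SE(x̄₁ − x̄₂) = √(4.5649² + 9.8979²) = 10.8999 for independent samples with unequal variances.
With t* = 2.004, the margin is 2.004 × 10.8999 = 21.8434.
x̄₁ − x̄₂ = 480 − 345 = 135.0000; the interval is 135.0000 ± 21.8434 = (113.16, 156.84).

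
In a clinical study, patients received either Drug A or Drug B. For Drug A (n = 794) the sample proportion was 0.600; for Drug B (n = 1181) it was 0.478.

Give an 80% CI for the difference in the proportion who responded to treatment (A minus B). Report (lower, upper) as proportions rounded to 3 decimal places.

The two standard errors are √(0.6000×0.4000/794) = 0.01739 and √(0.4780×0.5220/1181) = 0.01454.
Because the samples are independent, SE_diff = √(0.01739² + 0.01454²) = 0.02267.
Using z* = 1.282 for 80%, ME = 1.282 × 0.02267 = 0.02906.
p̂₁ − p̂₂ = 0.1220; interval 0.1220 ± 0.02906 gives (0.093, 0.151).

(0.093, 0.151)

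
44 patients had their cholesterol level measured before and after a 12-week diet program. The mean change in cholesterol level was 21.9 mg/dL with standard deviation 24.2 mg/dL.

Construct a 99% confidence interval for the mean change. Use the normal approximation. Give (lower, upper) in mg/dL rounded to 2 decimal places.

(12.50, 31.30)

Paired design: SE = s_d/√n = 24.2/√44 = 3.6483.
z* = 2.576; margin of error = 2.576 × 3.6483 = 9.3980.
21.9 ± 9.3980 → (12.50, 31.30).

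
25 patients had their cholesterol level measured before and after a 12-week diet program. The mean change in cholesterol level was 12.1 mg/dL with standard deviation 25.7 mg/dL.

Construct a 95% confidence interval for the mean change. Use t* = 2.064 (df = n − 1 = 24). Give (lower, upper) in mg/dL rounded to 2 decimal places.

(1.49, 22.71)

This is a matched-pairs design, so SE = s_d/√n = 25.7/√25 = 5.1400.
Margin = 2.064 × 5.1400 = 10.6090; the interval is 12.1 ± 10.6090 = (1.49, 22.71).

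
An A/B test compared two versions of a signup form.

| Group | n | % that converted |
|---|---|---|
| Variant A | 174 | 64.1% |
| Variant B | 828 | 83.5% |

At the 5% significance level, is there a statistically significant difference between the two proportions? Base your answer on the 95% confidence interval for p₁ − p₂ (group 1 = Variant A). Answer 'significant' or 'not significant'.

The two standard errors are √(0.6410×0.3590/174) = 0.03637 and √(0.8350×0.1650/828) = 0.01290.
Because the samples are independent, SE_diff = √(0.03637² + 0.01290²) = 0.03859.
Using z* = 1.960 for 95%, ME = 1.960 × 0.03859 = 0.07564.
p̂₁ − p̂₂ = -0.1940; interval -0.1940 ± 0.07564 gives (-0.26964, -0.11836).
The interval (-0.26964, -0.11836) does not contain 0, so the difference is significant.

significant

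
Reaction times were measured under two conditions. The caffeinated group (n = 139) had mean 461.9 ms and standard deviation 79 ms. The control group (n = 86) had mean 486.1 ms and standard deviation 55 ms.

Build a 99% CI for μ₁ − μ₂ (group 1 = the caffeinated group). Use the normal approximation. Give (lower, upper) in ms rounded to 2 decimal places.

(-47.25, -1.15)

SE₁ = s₁/√n₁ = 79/√139 = 6.7007; SE₂ = 55/√86 = 5.9308.
Independent samples, unequal variances: SE_diff = √(SE₁² + SE₂²) = √(44.89938049 + 35.17438864) = 8.9484.
z* = 2.576, so margin of error = 2.576 × 8.9484 = 23.0511.
Difference in means = 461.9 − 486.1 = -24.2000.
-24.2000 ± 23.0511 → (-47.25, -1.15).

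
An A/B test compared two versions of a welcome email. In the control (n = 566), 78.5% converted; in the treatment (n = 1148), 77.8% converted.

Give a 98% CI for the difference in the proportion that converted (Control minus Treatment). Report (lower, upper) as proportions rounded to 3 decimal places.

SE₁ = √(p̂₁(1−p̂₁)/n₁) = √(0.7850·0.2150/566) = 0.01727; SE₂ = √(0.7780·0.2220/1148) = 0.01227.
Independent samples: SE of the difference = √(SE₁² + SE₂²) = √(0.0002982529 + 0.0001505529) = 0.02119.
z* for 98% confidence is 2.326, so the margin of error is 2.326 × 0.02119 = 0.04929.
Point estimate p̂₁ − p̂₂ = 0.7850 − 0.7780 = 0.0070.
0.0070 ± 0.04929 → (-0.042, 0.056).

(-0.042, 0.056)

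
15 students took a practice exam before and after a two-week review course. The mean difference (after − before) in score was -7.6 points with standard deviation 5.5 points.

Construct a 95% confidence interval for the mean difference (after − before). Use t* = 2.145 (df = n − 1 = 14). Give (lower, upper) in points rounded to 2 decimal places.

This is a matched-pairs design, so SE = s_d/√n = 5.5/√15 = 1.4201.
Margin = 2.145 × 1.4201 = 3.0461; the interval is -7.6 ± 3.0461 = (-10.65, -4.55).

(-10.65, -4.55)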